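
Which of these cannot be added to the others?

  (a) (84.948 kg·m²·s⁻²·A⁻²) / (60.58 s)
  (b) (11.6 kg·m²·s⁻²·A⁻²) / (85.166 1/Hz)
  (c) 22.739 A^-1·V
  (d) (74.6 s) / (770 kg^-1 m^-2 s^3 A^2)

In SI base units:
  (a) [kg·m²·s⁻²·A⁻²] / [s] = kg·m²·s⁻³·A⁻²
  (b) [kg·m²·s⁻²·A⁻²] / [s] = kg·m²·s⁻³·A⁻²
  (c) V·A⁻¹ = J·C⁻¹·A⁻¹ = kg·m²·s⁻³·A⁻²
  (d) [s] / [kg⁻¹·m⁻²·s³·A²] = kg·m²·s⁻²·A⁻²
All reduce to kg·m²·s⁻³·A⁻² except (d), which is kg·m²·s⁻²·A⁻².

(d)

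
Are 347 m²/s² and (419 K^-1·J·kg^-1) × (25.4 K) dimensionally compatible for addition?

Yes

Expand each in SI base units:
  347 m²/s²:  m²·s⁻²
  (419 K^-1·J·kg^-1) × (25.4 K):  [m²·s⁻²·K⁻¹] · [K] = m²·s⁻²
Both are m²·s⁻², so they have the same dimensions and can be added.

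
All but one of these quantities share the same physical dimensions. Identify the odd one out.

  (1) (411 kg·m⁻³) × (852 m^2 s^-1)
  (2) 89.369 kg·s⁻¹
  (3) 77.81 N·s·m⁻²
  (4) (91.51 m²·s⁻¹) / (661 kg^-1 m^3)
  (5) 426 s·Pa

(2)

In SI base units:
  (1) [kg·m⁻³] · [m²·s⁻¹] = kg·m⁻¹·s⁻¹
  (2) kg·s⁻¹
  (3) N·s·m⁻² = kg·m·s⁻²·s·m⁻² = kg·m⁻¹·s⁻¹
  (4) [m²·s⁻¹] / [kg⁻¹·m³] = kg·m⁻¹·s⁻¹
  (5) Pa·s = N·m⁻²·s = kg·m⁻¹·s⁻¹
All reduce to kg·m⁻¹·s⁻¹ except (2), which is kg·s⁻¹.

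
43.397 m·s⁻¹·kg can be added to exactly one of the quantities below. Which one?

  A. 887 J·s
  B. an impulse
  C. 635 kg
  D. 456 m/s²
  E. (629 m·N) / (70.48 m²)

B.

Reference: kg·m·s⁻¹.
Each option:
  A. J·s = N·m·s = kg·m²·s⁻¹
  B. [impulse] = kg·m·s⁻¹  ← same
  C. kg
  D. m·s⁻²
  E. [kg·m²·s⁻²] / [m²] = kg·s⁻²
Only B. matches kg·m·s⁻¹.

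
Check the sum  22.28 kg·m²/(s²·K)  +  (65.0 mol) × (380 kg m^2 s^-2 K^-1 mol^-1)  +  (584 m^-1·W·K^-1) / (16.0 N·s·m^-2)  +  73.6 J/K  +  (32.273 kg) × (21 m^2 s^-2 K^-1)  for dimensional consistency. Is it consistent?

Expand each in SI base units:
  22.28 kg·m²/(s²·K):  kg·m²·s⁻²·K⁻¹
  (65.0 mol) × (380 kg m^2 s^-2 K^-1 mol^-1):  [mol] · [kg·m²·s⁻²·K⁻¹·mol⁻¹] = kg·m²·s⁻²·K⁻¹
  (584 m^-1·W·K^-1) / (16.0 N·s·m^-2):  [kg·m·s⁻³·K⁻¹] / [kg·m⁻¹·s⁻¹] = m²·s⁻²·K⁻¹
  73.6 J/K:  J·K⁻¹ = N·m·K⁻¹ = kg·m²·s⁻²·K⁻¹
  (32.273 kg) × (21 m^2 s^-2 K^-1):  [kg] · [m²·s⁻²·K⁻¹] = kg·m²·s⁻²·K⁻¹
The terms do not share a single dimension (kg·m²·s⁻²·K⁻¹ vs m²·s⁻²·K⁻¹).

No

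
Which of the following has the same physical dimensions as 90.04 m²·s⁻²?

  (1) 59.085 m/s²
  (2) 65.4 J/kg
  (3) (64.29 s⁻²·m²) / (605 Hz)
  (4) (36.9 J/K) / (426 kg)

(2)

Reference: m²·s⁻².
Each option:
  (1) m·s⁻²
  (2) J·kg⁻¹ = N·m·kg⁻¹ = m²·s⁻²  ← same
  (3) [m²·s⁻²] / [s⁻¹] = m²·s⁻¹
  (4) [kg·m²·s⁻²·K⁻¹] / [kg] = m²·s⁻²·K⁻¹
Only (2) matches m²·s⁻².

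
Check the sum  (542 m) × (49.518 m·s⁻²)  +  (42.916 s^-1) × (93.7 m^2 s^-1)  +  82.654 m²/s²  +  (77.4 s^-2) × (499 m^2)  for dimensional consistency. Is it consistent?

In SI base units:
  (542 m) × (49.518 m·s⁻²):  [m] · [m·s⁻²] = m²·s⁻²
  (42.916 s^-1) × (93.7 m^2 s^-1):  [s⁻¹] · [m²·s⁻¹] = m²·s⁻²
  82.654 m²/s²:  m²·s⁻²
  (77.4 s^-2) × (499 m^2):  [s⁻²] · [m²] = m²·s⁻²
Every term reduces to m²·s⁻².

Yes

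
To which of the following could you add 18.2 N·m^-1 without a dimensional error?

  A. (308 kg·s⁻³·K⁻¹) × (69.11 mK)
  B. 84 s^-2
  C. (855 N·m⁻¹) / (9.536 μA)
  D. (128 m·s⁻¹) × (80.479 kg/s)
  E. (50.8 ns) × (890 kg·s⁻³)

E.

Reference: N·m⁻¹ = kg·m·s⁻²·m⁻¹ = kg·s⁻².
Each option:
  A. [kg·s⁻³·K⁻¹] · [K] = kg·s⁻³
  B. s⁻²
  C. [kg·s⁻²] / [A] = kg·s⁻²·A⁻¹
  D. [m·s⁻¹] · [kg·s⁻¹] = kg·m·s⁻²
  E. [s] · [kg·s⁻³] = kg·s⁻²  ← same
Only E. matches kg·s⁻².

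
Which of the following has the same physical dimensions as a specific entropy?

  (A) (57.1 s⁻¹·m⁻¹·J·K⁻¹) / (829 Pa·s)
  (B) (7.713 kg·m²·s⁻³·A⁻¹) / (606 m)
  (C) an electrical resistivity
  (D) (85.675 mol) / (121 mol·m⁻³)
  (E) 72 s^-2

(A)

Reference: [specific entropy] = m²·s⁻²·K⁻¹.
Each option:
  (A) [kg·m·s⁻³·K⁻¹] / [kg·m⁻¹·s⁻¹] = m²·s⁻²·K⁻¹  ← same
  (B) [kg·m²·s⁻³·A⁻¹] / [m] = kg·m·s⁻³·A⁻¹
  (C) [electrical resistivity] = kg·m³·s⁻³·A⁻²
  (D) [mol] / [m⁻³·mol] = m³
  (E) s⁻²
Only (A) matches m²·s⁻²·K⁻¹.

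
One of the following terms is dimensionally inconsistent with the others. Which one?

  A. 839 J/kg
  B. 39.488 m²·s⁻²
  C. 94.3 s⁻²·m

C.

Work out the base dimensions of each:
  A. J·kg⁻¹ = N·m·kg⁻¹ = m²·s⁻²
  B. m²·s⁻²
  C. m·s⁻²
All reduce to m²·s⁻² except C., which is m·s⁻².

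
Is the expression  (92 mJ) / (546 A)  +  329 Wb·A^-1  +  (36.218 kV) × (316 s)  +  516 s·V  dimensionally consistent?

No

Work out the base dimensions of each:
  (92 mJ) / (546 A):  [kg·m²·s⁻²] / [A] = kg·m²·s⁻²·A⁻¹
  329 Wb·A^-1:  Wb·A⁻¹ = V·s·A⁻¹ = kg·m²·s⁻²·A⁻²
  (36.218 kV) × (316 s):  [kg·m²·s⁻³·A⁻¹] · [s] = kg·m²·s⁻²·A⁻¹
  516 s·V:  V·s = J·C⁻¹·s = kg·m²·s⁻²·A⁻¹
The terms do not share a single dimension (kg·m²·s⁻²·A⁻² vs kg·m²·s⁻²·A⁻¹).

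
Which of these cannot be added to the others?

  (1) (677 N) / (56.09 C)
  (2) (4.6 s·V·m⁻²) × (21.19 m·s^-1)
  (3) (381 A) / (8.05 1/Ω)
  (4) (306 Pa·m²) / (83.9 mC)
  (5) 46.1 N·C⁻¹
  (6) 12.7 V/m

(3)

Dimensions:
  (1) [kg·m·s⁻²] / [s·A] = kg·m·s⁻³·A⁻¹
  (2) [kg·s⁻²·A⁻¹] · [m·s⁻¹] = kg·m·s⁻³·A⁻¹
  (3) [A] / [kg⁻¹·m⁻²·s³·A²] = kg·m²·s⁻³·A⁻¹
  (4) [kg·m·s⁻²] / [s·A] = kg·m·s⁻³·A⁻¹
  (5) N·C⁻¹ = kg·m·s⁻²·(s·A)⁻¹ = kg·m·s⁻³·A⁻¹
  (6) V·m⁻¹ = J·C⁻¹·m⁻¹ = kg·m·s⁻³·A⁻¹
All reduce to kg·m·s⁻³·A⁻¹ except (3), which is kg·m²·s⁻³·A⁻¹.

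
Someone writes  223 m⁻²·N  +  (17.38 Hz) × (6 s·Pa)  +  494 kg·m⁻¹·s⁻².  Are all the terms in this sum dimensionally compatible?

In SI base units:
  223 m⁻²·N:  N·m⁻² = kg·m·s⁻²·m⁻² = kg·m⁻¹·s⁻²
  (17.38 Hz) × (6 s·Pa):  [s⁻¹] · [kg·m⁻¹·s⁻¹] = kg·m⁻¹·s⁻²
  494 kg·m⁻¹·s⁻²:  kg·m⁻¹·s⁻²
Every term reduces to kg·m⁻¹·s⁻².

Yes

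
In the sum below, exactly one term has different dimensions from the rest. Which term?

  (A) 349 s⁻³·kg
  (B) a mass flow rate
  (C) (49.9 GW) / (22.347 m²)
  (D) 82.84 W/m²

Expand each in SI base units:
  (A) kg·s⁻³
  (B) [mass flow rate] = kg·s⁻¹
  (C) [kg·m²·s⁻³] / [m²] = kg·s⁻³
  (D) W·m⁻² = J·s⁻¹·m⁻² = kg·s⁻³
All reduce to kg·s⁻³ except (B), which is kg·s⁻¹.

(B)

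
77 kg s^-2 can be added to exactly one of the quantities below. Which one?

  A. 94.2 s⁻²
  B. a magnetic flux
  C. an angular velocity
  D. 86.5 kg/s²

Reference: kg·s⁻².
Each option:
  A. s⁻²
  B. [magnetic flux] = kg·m²·s⁻²·A⁻¹
  C. [angular velocity] = s⁻¹
  D. kg·s⁻²  ← same
Only D. matches kg·s⁻².

D.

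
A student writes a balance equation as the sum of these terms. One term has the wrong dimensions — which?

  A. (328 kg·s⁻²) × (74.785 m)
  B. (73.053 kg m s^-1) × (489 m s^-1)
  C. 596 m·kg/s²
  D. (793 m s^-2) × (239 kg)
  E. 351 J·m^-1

B.

In SI base units:
  A. [kg·s⁻²] · [m] = kg·m·s⁻²
  B. [kg·m·s⁻¹] · [m·s⁻¹] = kg·m²·s⁻²
  C. kg·m·s⁻²
  D. [m·s⁻²] · [kg] = kg·m·s⁻²
  E. J·m⁻¹ = N·m·m⁻¹ = kg·m·s⁻²
All reduce to kg·m·s⁻² except B., which is kg·m²·s⁻².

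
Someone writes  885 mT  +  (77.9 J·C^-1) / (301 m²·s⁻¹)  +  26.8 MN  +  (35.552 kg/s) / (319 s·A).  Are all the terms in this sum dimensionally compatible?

No

Reduce each to base SI dimensions:
  885 mT:  T = Wb·m⁻² = kg·s⁻²·A⁻¹
  (77.9 J·C^-1) / (301 m²·s⁻¹):  [kg·m²·s⁻³·A⁻¹] / [m²·s⁻¹] = kg·s⁻²·A⁻¹
  26.8 MN:  N = kg·m·s⁻²
  (35.552 kg/s) / (319 s·A):  [kg·s⁻¹] / [s·A] = kg·s⁻²·A⁻¹
The terms do not share a single dimension (kg·m·s⁻² vs kg·s⁻²·A⁻¹).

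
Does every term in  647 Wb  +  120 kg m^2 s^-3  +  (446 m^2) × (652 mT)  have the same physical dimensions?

No

Work out the base dimensions of each:
  647 Wb:  Wb = V·s = kg·m²·s⁻²·A⁻¹
  120 kg m^2 s^-3:  kg·m²·s⁻³
  (446 m^2) × (652 mT):  [m²] · [kg·s⁻²·A⁻¹] = kg·m²·s⁻²·A⁻¹
The terms do not share a single dimension (kg·m²·s⁻²·A⁻¹ vs kg·m²·s⁻³).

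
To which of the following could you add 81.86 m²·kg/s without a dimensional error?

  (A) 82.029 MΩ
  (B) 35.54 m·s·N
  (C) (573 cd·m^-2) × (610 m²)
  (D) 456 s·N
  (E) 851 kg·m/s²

(B)

Reference: kg·m²·s⁻¹.
Each option:
  (A) Ω = V·A⁻¹ = kg·m²·s⁻³·A⁻²
  (B) N·m·s = kg·m·s⁻²·m·s = kg·m²·s⁻¹  ← same
  (C) [m⁻²·cd] · [m²] = cd
  (D) N·s = kg·m·s⁻²·s = kg·m·s⁻¹
  (E) kg·m·s⁻²
Only (B) matches kg·m²·s⁻¹.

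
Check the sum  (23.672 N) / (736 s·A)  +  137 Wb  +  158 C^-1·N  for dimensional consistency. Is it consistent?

Expand each in SI base units:
  (23.672 N) / (736 s·A):  [kg·m·s⁻²] / [s·A] = kg·m·s⁻³·A⁻¹
  137 Wb:  Wb = V·s = kg·m²·s⁻²·A⁻¹
  158 C^-1·N:  N·C⁻¹ = kg·m·s⁻²·(s·A)⁻¹ = kg·m·s⁻³·A⁻¹
The terms do not share a single dimension (kg·m²·s⁻²·A⁻¹ vs kg·m·s⁻³·A⁻¹).

No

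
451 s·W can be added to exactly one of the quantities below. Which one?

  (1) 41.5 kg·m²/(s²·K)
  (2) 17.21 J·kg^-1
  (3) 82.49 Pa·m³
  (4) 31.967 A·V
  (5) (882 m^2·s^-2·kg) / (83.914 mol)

Reference: W·s = J·s⁻¹·s = kg·m²·s⁻².
Each option:
  (1) kg·m²·s⁻²·K⁻¹
  (2) J·kg⁻¹ = N·m·kg⁻¹ = m²·s⁻²
  (3) Pa·m³ = N·m⁻²·m³ = kg·m²·s⁻²  ← same
  (4) V·A = J·C⁻¹·A = kg·m²·s⁻³
  (5) [kg·m²·s⁻²] / [mol] = kg·m²·s⁻²·mol⁻¹
Only (3) matches kg·m²·s⁻².

(3)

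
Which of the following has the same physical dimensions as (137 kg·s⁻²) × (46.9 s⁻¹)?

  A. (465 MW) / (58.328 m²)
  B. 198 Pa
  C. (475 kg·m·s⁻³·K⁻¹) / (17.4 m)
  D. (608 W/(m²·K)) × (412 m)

Reference: [kg·s⁻²] · [s⁻¹] = kg·s⁻³.
Each option:
  A. [kg·m²·s⁻³] / [m²] = kg·s⁻³  ← same
  B. Pa = N·m⁻² = kg·m⁻¹·s⁻²
  C. [kg·m·s⁻³·K⁻¹] / [m] = kg·s⁻³·K⁻¹
  D. [kg·s⁻³·K⁻¹] · [m] = kg·m·s⁻³·K⁻¹
Only A. matches kg·s⁻³.

A.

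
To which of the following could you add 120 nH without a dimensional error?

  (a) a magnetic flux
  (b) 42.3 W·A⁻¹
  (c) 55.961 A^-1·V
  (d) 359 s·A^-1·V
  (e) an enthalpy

(d)

Reference: H = V·s·A⁻¹ = kg·m²·s⁻²·A⁻².
Each option:
  (a) [magnetic flux] = kg·m²·s⁻²·A⁻¹
  (b) W·A⁻¹ = J·s⁻¹·A⁻¹ = kg·m²·s⁻³·A⁻¹
  (c) V·A⁻¹ = J·C⁻¹·A⁻¹ = kg·m²·s⁻³·A⁻²
  (d) V·s·A⁻¹ = J·C⁻¹·s·A⁻¹ = kg·m²·s⁻²·A⁻²  ← same
  (e) [enthalpy] = kg·m²·s⁻²
Only (d) matches kg·m²·s⁻²·A⁻².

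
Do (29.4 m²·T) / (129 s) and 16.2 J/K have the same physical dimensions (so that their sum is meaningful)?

Expand each in SI base units:
  (29.4 m²·T) / (129 s):  [kg·m²·s⁻²·A⁻¹] / [s] = kg·m²·s⁻³·A⁻¹
  16.2 J/K:  J·K⁻¹ = N·m·K⁻¹ = kg·m²·s⁻²·K⁻¹
kg·m²·s⁻³·A⁻¹ ≠ kg·m²·s⁻²·K⁻¹, so they cannot be added.

No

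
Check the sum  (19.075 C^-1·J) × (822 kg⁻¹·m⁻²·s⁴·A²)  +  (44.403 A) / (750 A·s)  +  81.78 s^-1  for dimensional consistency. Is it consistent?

No

Expand each in SI base units:
  (19.075 C^-1·J) × (822 kg⁻¹·m⁻²·s⁴·A²):  [kg·m²·s⁻³·A⁻¹] · [kg⁻¹·m⁻²·s⁴·A²] = s·A
  (44.403 A) / (750 A·s):  [A] / [s·A] = s⁻¹
  81.78 s^-1:  s⁻¹
The terms do not share a single dimension (s·A vs s⁻¹).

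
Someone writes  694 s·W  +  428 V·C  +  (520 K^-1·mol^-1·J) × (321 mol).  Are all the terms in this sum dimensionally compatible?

No

Work out the base dimensions of each:
  694 s·W:  W·s = J·s⁻¹·s = kg·m²·s⁻²
  428 V·C:  C·V = s·A·J·C⁻¹ = kg·m²·s⁻²
  (520 K^-1·mol^-1·J) × (321 mol):  [kg·m²·s⁻²·K⁻¹·mol⁻¹] · [mol] = kg·m²·s⁻²·K⁻¹
The terms do not share a single dimension (kg·m²·s⁻² vs kg·m²·s⁻²·K⁻¹).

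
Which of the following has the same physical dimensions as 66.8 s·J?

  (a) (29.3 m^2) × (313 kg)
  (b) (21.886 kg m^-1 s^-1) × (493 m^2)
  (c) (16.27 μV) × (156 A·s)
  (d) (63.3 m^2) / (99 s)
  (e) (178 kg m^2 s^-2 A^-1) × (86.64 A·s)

Reference: J·s = N·m·s = kg·m²·s⁻¹.
Each option:
  (a) [m²] · [kg] = kg·m²
  (b) [kg·m⁻¹·s⁻¹] · [m²] = kg·m·s⁻¹
  (c) [kg·m²·s⁻³·A⁻¹] · [s·A] = kg·m²·s⁻²
  (d) [m²] / [s] = m²·s⁻¹
  (e) [kg·m²·s⁻²·A⁻¹] · [s·A] = kg·m²·s⁻¹  ← same
Only (e) matches kg·m²·s⁻¹.

(e)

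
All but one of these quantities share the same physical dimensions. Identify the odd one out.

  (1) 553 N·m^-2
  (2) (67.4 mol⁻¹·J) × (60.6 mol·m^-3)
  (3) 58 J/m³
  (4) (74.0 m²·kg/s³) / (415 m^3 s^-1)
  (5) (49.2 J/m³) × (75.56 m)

(5)

Dimensions:
  (1) N·m⁻² = kg·m·s⁻²·m⁻² = kg·m⁻¹·s⁻²
  (2) [kg·m²·s⁻²·mol⁻¹] · [m⁻³·mol] = kg·m⁻¹·s⁻²
  (3) J·m⁻³ = N·m·m⁻³ = kg·m⁻¹·s⁻²
  (4) [kg·m²·s⁻³] / [m³·s⁻¹] = kg·m⁻¹·s⁻²
  (5) [kg·m⁻¹·s⁻²] · [m] = kg·s⁻²
All reduce to kg·m⁻¹·s⁻² except (5), which is kg·s⁻².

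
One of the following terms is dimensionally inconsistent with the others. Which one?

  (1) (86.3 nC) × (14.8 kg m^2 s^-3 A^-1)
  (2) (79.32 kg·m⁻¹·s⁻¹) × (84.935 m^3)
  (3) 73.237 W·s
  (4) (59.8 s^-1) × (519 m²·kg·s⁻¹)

(2)

Reduce each to base SI dimensions:
  (1) [s·A] · [kg·m²·s⁻³·A⁻¹] = kg·m²·s⁻²
  (2) [kg·m⁻¹·s⁻¹] · [m³] = kg·m²·s⁻¹
  (3) W·s = J·s⁻¹·s = kg·m²·s⁻²
  (4) [s⁻¹] · [kg·m²·s⁻¹] = kg·m²·s⁻²
All reduce to kg·m²·s⁻² except (2), which is kg·m²·s⁻¹.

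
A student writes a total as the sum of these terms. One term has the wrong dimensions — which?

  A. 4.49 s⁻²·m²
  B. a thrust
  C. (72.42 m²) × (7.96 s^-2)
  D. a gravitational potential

In SI base units:
  A. m²·s⁻²
  B. [thrust] = kg·m·s⁻²
  C. [m²] · [s⁻²] = m²·s⁻²
  D. [gravitational potential] = m²·s⁻²
All reduce to m²·s⁻² except B., which is kg·m·s⁻².

B.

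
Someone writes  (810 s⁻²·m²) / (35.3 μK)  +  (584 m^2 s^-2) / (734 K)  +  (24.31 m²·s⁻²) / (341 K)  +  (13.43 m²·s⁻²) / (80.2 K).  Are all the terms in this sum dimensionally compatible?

Reduce each to base SI dimensions:
  (810 s⁻²·m²) / (35.3 μK):  [m²·s⁻²] / [K] = m²·s⁻²·K⁻¹
  (584 m^2 s^-2) / (734 K):  [m²·s⁻²] / [K] = m²·s⁻²·K⁻¹
  (24.31 m²·s⁻²) / (341 K):  [m²·s⁻²] / [K] = m²·s⁻²·K⁻¹
  (13.43 m²·s⁻²) / (80.2 K):  [m²·s⁻²] / [K] = m²·s⁻²·K⁻¹
Every term reduces to m²·s⁻²·K⁻¹.

Yes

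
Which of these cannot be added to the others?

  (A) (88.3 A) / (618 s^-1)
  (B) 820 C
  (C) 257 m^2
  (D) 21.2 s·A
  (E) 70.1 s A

Dimensions:
  (A) [A] / [s⁻¹] = s·A
  (B) C = s·A
  (C) m²
  (D) A·s = s·A
  (E) s·A
All reduce to s·A except (C), which is m².

(C)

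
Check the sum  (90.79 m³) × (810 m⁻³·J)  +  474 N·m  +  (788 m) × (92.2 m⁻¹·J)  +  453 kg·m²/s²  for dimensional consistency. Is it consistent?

Work out the base dimensions of each:
  (90.79 m³) × (810 m⁻³·J):  [m³] · [kg·m⁻¹·s⁻²] = kg·m²·s⁻²
  474 N·m:  N·m = kg·m·s⁻²·m = kg·m²·s⁻²
  (788 m) × (92.2 m⁻¹·J):  [m] · [kg·m·s⁻²] = kg·m²·s⁻²
  453 kg·m²/s²:  kg·m²·s⁻²
Every term reduces to kg·m²·s⁻².

Yes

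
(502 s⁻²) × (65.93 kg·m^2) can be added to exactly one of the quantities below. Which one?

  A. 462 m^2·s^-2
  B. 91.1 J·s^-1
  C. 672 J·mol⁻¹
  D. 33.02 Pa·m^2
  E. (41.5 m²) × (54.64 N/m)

E.

Reference: [s⁻²] · [kg·m²] = kg·m²·s⁻².
Each option:
  A. m²·s⁻²
  B. J·s⁻¹ = N·m·s⁻¹ = kg·m²·s⁻³
  C. J·mol⁻¹ = N·m·mol⁻¹ = kg·m²·s⁻²·mol⁻¹
  D. Pa·m² = N·m⁻²·m² = kg·m·s⁻²
  E. [m²] · [kg·s⁻²] = kg·m²·s⁻²  ← same
Only E. matches kg·m²·s⁻².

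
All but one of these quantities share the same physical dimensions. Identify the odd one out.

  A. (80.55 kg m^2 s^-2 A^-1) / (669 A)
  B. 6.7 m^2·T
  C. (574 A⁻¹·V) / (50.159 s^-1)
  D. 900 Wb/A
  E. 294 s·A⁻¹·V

Reduce each to base SI dimensions:
  A. [kg·m²·s⁻²·A⁻¹] / [A] = kg·m²·s⁻²·A⁻²
  B. T·m² = Wb·m⁻²·m² = kg·m²·s⁻²·A⁻¹
  C. [kg·m²·s⁻³·A⁻²] / [s⁻¹] = kg·m²·s⁻²·A⁻²
  D. Wb·A⁻¹ = V·s·A⁻¹ = kg·m²·s⁻²·A⁻²
  E. V·s·A⁻¹ = J·C⁻¹·s·A⁻¹ = kg·m²·s⁻²·A⁻²
All reduce to kg·m²·s⁻²·A⁻² except B., which is kg·m²·s⁻²·A⁻¹.

B.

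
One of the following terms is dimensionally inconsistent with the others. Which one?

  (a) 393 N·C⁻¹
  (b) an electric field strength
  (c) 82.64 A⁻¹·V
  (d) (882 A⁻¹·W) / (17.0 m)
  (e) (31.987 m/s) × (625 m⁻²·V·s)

(c)

Reduce each to base SI dimensions:
  (a) N·C⁻¹ = kg·m·s⁻²·(s·A)⁻¹ = kg·m·s⁻³·A⁻¹
  (b) [electric field strength] = kg·m·s⁻³·A⁻¹
  (c) V·A⁻¹ = J·C⁻¹·A⁻¹ = kg·m²·s⁻³·A⁻²
  (d) [kg·m²·s⁻³·A⁻¹] / [m] = kg·m·s⁻³·A⁻¹
  (e) [m·s⁻¹] · [kg·s⁻²·A⁻¹] = kg·m·s⁻³·A⁻¹
All reduce to kg·m·s⁻³·A⁻¹ except (c), which is kg·m²·s⁻³·A⁻².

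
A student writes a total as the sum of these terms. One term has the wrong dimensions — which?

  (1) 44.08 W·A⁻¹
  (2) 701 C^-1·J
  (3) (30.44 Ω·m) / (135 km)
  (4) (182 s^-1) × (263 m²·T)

(3)

Expand each in SI base units:
  (1) W·A⁻¹ = J·s⁻¹·A⁻¹ = kg·m²·s⁻³·A⁻¹
  (2) J·C⁻¹ = N·m·(s·A)⁻¹ = kg·m²·s⁻³·A⁻¹
  (3) [kg·m³·s⁻³·A⁻²] / [m] = kg·m²·s⁻³·A⁻²
  (4) [s⁻¹] · [kg·m²·s⁻²·A⁻¹] = kg·m²·s⁻³·A⁻¹
All reduce to kg·m²·s⁻³·A⁻¹ except (3), which is kg·m²·s⁻³·A⁻².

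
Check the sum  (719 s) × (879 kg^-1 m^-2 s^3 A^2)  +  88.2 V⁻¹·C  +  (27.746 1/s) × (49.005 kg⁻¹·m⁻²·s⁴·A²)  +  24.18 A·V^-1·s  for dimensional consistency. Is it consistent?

No

Work out the base dimensions of each:
  (719 s) × (879 kg^-1 m^-2 s^3 A^2):  [s] · [kg⁻¹·m⁻²·s³·A²] = kg⁻¹·m⁻²·s⁴·A²
  88.2 V⁻¹·C:  C·V⁻¹ = s·A·(J·C⁻¹)⁻¹ = kg⁻¹·m⁻²·s⁴·A²
  (27.746 1/s) × (49.005 kg⁻¹·m⁻²·s⁴·A²):  [s⁻¹] · [kg⁻¹·m⁻²·s⁴·A²] = kg⁻¹·m⁻²·s³·A²
  24.18 A·V^-1·s:  A·s·V⁻¹ = A·s·(J·C⁻¹)⁻¹ = kg⁻¹·m⁻²·s⁴·A²
The terms do not share a single dimension (kg⁻¹·m⁻²·s³·A² vs kg⁻¹·m⁻²·s⁴·A²).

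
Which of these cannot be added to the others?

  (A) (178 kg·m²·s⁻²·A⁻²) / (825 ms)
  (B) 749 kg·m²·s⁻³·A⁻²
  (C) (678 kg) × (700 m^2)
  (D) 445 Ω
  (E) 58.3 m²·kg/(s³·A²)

Dimensions:
  (A) [kg·m²·s⁻²·A⁻²] / [s] = kg·m²·s⁻³·A⁻²
  (B) kg·m²·s⁻³·A⁻²
  (C) [kg] · [m²] = kg·m²
  (D) Ω = V·A⁻¹ = kg·m²·s⁻³·A⁻²
  (E) kg·m²·s⁻³·A⁻²
All reduce to kg·m²·s⁻³·A⁻² except (C), which is kg·m².

(C)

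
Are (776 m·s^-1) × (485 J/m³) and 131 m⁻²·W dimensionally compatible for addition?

Dimensions:
  (776 m·s^-1) × (485 J/m³):  [m·s⁻¹] · [kg·m⁻¹·s⁻²] = kg·s⁻³
  131 m⁻²·W:  W·m⁻² = J·s⁻¹·m⁻² = kg·s⁻³
Both are kg·s⁻³, so they have the same dimensions and can be added.

Yes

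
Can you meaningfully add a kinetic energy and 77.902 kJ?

Yes

In SI base units:
  a kinetic energy:  [kinetic energy] = kg·m²·s⁻²
  77.902 kJ:  J = N·m = kg·m²·s⁻²
Both are kg·m²·s⁻², so they have the same dimensions and can be added.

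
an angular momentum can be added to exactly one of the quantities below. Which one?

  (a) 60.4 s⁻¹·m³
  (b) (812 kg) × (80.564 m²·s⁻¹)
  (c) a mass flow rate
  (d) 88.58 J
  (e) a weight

Reference: [angular momentum] = kg·m²·s⁻¹.
Each option:
  (a) m³·s⁻¹
  (b) [kg] · [m²·s⁻¹] = kg·m²·s⁻¹  ← same
  (c) [mass flow rate] = kg·s⁻¹
  (d) J = N·m = kg·m²·s⁻²
  (e) [weight] = kg·m·s⁻²
Only (b) matches kg·m²·s⁻¹.

(b)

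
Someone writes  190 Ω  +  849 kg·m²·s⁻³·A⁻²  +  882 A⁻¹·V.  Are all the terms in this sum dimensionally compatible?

Yes

Reduce each to base SI dimensions:
  190 Ω:  Ω = V·A⁻¹ = kg·m²·s⁻³·A⁻²
  849 kg·m²·s⁻³·A⁻²:  kg·m²·s⁻³·A⁻²
  882 A⁻¹·V:  V·A⁻¹ = J·C⁻¹·A⁻¹ = kg·m²·s⁻³·A⁻²
Every term reduces to kg·m²·s⁻³·A⁻².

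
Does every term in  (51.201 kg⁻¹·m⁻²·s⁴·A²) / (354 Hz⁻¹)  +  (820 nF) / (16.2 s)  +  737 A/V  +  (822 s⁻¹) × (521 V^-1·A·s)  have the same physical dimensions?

In SI base units:
  (51.201 kg⁻¹·m⁻²·s⁴·A²) / (354 Hz⁻¹):  [kg⁻¹·m⁻²·s⁴·A²] / [s] = kg⁻¹·m⁻²·s³·A²
  (820 nF) / (16.2 s):  [kg⁻¹·m⁻²·s⁴·A²] / [s] = kg⁻¹·m⁻²·s³·A²
  737 A/V:  A·V⁻¹ = A·(J·C⁻¹)⁻¹ = kg⁻¹·m⁻²·s³·A²
  (822 s⁻¹) × (521 V^-1·A·s):  [s⁻¹] · [kg⁻¹·m⁻²·s⁴·A²] = kg⁻¹·m⁻²·s³·A²
Every term reduces to kg⁻¹·m⁻²·s³·A².

Yes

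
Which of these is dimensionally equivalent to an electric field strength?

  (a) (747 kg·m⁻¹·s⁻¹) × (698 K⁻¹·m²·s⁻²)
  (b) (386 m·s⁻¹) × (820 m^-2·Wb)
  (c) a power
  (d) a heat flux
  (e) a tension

(b)

Reference: [electric field strength] = kg·m·s⁻³·A⁻¹.
Each option:
  (a) [kg·m⁻¹·s⁻¹] · [m²·s⁻²·K⁻¹] = kg·m·s⁻³·K⁻¹
  (b) [m·s⁻¹] · [kg·s⁻²·A⁻¹] = kg·m·s⁻³·A⁻¹  ← same
  (c) [power] = kg·m²·s⁻³
  (d) [heat flux] = kg·s⁻³
  (e) [tension] = kg·m·s⁻²
Only (b) matches kg·m·s⁻³·A⁻¹.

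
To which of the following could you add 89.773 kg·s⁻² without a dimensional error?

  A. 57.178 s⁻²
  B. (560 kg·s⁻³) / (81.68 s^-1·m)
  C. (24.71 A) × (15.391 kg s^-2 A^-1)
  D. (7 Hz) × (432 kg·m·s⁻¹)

C.

Reference: kg·s⁻².
Each option:
  A. s⁻²
  B. [kg·s⁻³] / [m·s⁻¹] = kg·m⁻¹·s⁻²
  C. [A] · [kg·s⁻²·A⁻¹] = kg·s⁻²  ← same
  D. [s⁻¹] · [kg·m·s⁻¹] = kg·m·s⁻²
Only C. matches kg·s⁻².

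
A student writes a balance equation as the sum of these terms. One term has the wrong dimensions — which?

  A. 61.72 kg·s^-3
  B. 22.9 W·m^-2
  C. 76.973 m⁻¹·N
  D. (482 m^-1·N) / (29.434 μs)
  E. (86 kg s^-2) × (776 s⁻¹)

Reduce each to base SI dimensions:
  A. kg·s⁻³
  B. W·m⁻² = J·s⁻¹·m⁻² = kg·s⁻³
  C. N·m⁻¹ = kg·m·s⁻²·m⁻¹ = kg·s⁻²
  D. [kg·s⁻²] / [s] = kg·s⁻³
  E. [kg·s⁻²] · [s⁻¹] = kg·s⁻³
All reduce to kg·s⁻³ except C., which is kg·s⁻².

C.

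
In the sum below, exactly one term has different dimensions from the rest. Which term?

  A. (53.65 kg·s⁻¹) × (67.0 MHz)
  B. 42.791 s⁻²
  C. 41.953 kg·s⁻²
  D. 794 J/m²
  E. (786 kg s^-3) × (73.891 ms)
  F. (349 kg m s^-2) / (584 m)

B.

Work out the base dimensions of each:
  A. [kg·s⁻¹] · [s⁻¹] = kg·s⁻²
  B. s⁻²
  C. kg·s⁻²
  D. J·m⁻² = N·m·m⁻² = kg·s⁻²
  E. [kg·s⁻³] · [s] = kg·s⁻²
  F. [kg·m·s⁻²] / [m] = kg·s⁻²
All reduce to kg·s⁻² except B., which is s⁻².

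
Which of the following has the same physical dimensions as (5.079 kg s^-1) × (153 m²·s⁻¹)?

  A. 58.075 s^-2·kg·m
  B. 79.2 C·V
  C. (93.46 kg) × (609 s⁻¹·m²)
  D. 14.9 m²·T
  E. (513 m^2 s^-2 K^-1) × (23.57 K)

B.

Reference: [kg·s⁻¹] · [m²·s⁻¹] = kg·m²·s⁻².
Each option:
  A. kg·m·s⁻²
  B. C·V = s·A·J·C⁻¹ = kg·m²·s⁻²  ← same
  C. [kg] · [m²·s⁻¹] = kg·m²·s⁻¹
  D. T·m² = Wb·m⁻²·m² = kg·m²·s⁻²·A⁻¹
  E. [m²·s⁻²·K⁻¹] · [K] = m²·s⁻²
Only B. matches kg·m²·s⁻².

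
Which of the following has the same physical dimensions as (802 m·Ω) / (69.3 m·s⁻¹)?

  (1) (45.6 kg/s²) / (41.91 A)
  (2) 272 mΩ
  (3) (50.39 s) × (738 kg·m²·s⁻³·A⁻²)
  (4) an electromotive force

Reference: [kg·m³·s⁻³·A⁻²] / [m·s⁻¹] = kg·m²·s⁻²·A⁻².
Each option:
  (1) [kg·s⁻²] / [A] = kg·s⁻²·A⁻¹
  (2) Ω = V·A⁻¹ = kg·m²·s⁻³·A⁻²
  (3) [s] · [kg·m²·s⁻³·A⁻²] = kg·m²·s⁻²·A⁻²  ← same
  (4) [electromotive force] = kg·m²·s⁻³·A⁻¹
Only (3) matches kg·m²·s⁻²·A⁻².

(3)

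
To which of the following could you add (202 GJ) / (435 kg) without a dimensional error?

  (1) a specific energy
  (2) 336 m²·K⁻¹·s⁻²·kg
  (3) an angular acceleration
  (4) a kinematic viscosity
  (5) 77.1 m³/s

(1)

Reference: [kg·m²·s⁻²] / [kg] = m²·s⁻².
Each option:
  (1) [specific energy] = m²·s⁻²  ← same
  (2) kg·m²·s⁻²·K⁻¹
  (3) [angular acceleration] = s⁻²
  (4) [kinematic viscosity] = m²·s⁻¹
  (5) m³·s⁻¹
Only (1) matches m²·s⁻².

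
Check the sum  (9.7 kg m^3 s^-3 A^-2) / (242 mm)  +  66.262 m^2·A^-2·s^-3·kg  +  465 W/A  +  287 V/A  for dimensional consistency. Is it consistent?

No

In SI base units:
  (9.7 kg m^3 s^-3 A^-2) / (242 mm):  [kg·m³·s⁻³·A⁻²] / [m] = kg·m²·s⁻³·A⁻²
  66.262 m^2·A^-2·s^-3·kg:  kg·m²·s⁻³·A⁻²
  465 W/A:  W·A⁻¹ = J·s⁻¹·A⁻¹ = kg·m²·s⁻³·A⁻¹
  287 V/A:  V·A⁻¹ = J·C⁻¹·A⁻¹ = kg·m²·s⁻³·A⁻²
The terms do not share a single dimension (kg·m²·s⁻³·A⁻² vs kg·m²·s⁻³·A⁻¹).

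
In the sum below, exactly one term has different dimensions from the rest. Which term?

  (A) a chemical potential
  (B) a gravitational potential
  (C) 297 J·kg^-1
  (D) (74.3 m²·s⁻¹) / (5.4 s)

(A)

Reduce each to base SI dimensions:
  (A) [chemical potential] = kg·m²·s⁻²·mol⁻¹
  (B) [gravitational potential] = m²·s⁻²
  (C) J·kg⁻¹ = N·m·kg⁻¹ = m²·s⁻²
  (D) [m²·s⁻¹] / [s] = m²·s⁻²
All reduce to m²·s⁻² except (A), which is kg·m²·s⁻²·mol⁻¹.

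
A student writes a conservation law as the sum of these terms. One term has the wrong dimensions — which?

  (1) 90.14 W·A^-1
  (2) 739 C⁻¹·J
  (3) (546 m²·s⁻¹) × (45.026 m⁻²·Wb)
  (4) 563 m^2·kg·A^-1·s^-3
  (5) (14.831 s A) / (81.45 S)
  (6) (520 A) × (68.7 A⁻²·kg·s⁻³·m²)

Work out the base dimensions of each:
  (1) W·A⁻¹ = J·s⁻¹·A⁻¹ = kg·m²·s⁻³·A⁻¹
  (2) J·C⁻¹ = N·m·(s·A)⁻¹ = kg·m²·s⁻³·A⁻¹
  (3) [m²·s⁻¹] · [kg·s⁻²·A⁻¹] = kg·m²·s⁻³·A⁻¹
  (4) kg·m²·s⁻³·A⁻¹
  (5) [s·A] / [kg⁻¹·m⁻²·s³·A²] = kg·m²·s⁻²·A⁻¹
  (6) [A] · [kg·m²·s⁻³·A⁻²] = kg·m²·s⁻³·A⁻¹
All reduce to kg·m²·s⁻³·A⁻¹ except (5), which is kg·m²·s⁻²·A⁻¹.

(5)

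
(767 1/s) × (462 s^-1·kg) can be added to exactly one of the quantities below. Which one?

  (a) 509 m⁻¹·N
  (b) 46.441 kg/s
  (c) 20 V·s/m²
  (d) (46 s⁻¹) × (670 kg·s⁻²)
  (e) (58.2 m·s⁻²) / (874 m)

(a)

Reference: [s⁻¹] · [kg·s⁻¹] = kg·s⁻².
Each option:
  (a) N·m⁻¹ = kg·m·s⁻²·m⁻¹ = kg·s⁻²  ← same
  (b) kg·s⁻¹
  (c) V·s·m⁻² = J·C⁻¹·s·m⁻² = kg·s⁻²·A⁻¹
  (d) [s⁻¹] · [kg·s⁻²] = kg·s⁻³
  (e) [m·s⁻²] / [m] = s⁻²
Only (a) matches kg·s⁻².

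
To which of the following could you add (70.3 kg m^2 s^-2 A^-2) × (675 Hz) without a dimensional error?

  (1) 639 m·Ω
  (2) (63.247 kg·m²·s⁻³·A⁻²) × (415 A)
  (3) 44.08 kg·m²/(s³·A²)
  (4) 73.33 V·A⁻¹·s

(3)

Reference: [kg·m²·s⁻²·A⁻²] · [s⁻¹] = kg·m²·s⁻³·A⁻².
Each option:
  (1) Ω·m = V·A⁻¹·m = kg·m³·s⁻³·A⁻²
  (2) [kg·m²·s⁻³·A⁻²] · [A] = kg·m²·s⁻³·A⁻¹
  (3) kg·m²·s⁻³·A⁻²  ← same
  (4) V·s·A⁻¹ = J·C⁻¹·s·A⁻¹ = kg·m²·s⁻²·A⁻²
Only (3) matches kg·m²·s⁻³·A⁻².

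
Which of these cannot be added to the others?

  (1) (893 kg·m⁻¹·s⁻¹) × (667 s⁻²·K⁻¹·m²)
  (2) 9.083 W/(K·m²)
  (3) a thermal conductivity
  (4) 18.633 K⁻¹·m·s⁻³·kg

Expand each in SI base units:
  (1) [kg·m⁻¹·s⁻¹] · [m²·s⁻²·K⁻¹] = kg·m·s⁻³·K⁻¹
  (2) W·m⁻²·K⁻¹ = J·s⁻¹·m⁻²·K⁻¹ = kg·s⁻³·K⁻¹
  (3) [thermal conductivity] = kg·m·s⁻³·K⁻¹
  (4) kg·m·s⁻³·K⁻¹
All reduce to kg·m·s⁻³·K⁻¹ except (2), which is kg·s⁻³·K⁻¹.

(2)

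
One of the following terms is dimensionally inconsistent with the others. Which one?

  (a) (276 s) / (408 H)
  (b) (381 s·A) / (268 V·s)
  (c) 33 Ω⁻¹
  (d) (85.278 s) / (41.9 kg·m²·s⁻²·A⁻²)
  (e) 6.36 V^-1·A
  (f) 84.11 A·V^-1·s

(f)

Work out the base dimensions of each:
  (a) [s] / [kg·m²·s⁻²·A⁻²] = kg⁻¹·m⁻²·s³·A²
  (b) [s·A] / [kg·m²·s⁻²·A⁻¹] = kg⁻¹·m⁻²·s³·A²
  (c) Ω⁻¹ = (V·A⁻¹)⁻¹ = kg⁻¹·m⁻²·s³·A²
  (d) [s] / [kg·m²·s⁻²·A⁻²] = kg⁻¹·m⁻²·s³·A²
  (e) A·V⁻¹ = A·(J·C⁻¹)⁻¹ = kg⁻¹·m⁻²·s³·A²
  (f) A·s·V⁻¹ = A·s·(J·C⁻¹)⁻¹ = kg⁻¹·m⁻²·s⁴·A²
All reduce to kg⁻¹·m⁻²·s³·A² except (f), which is kg⁻¹·m⁻²·s⁴·A².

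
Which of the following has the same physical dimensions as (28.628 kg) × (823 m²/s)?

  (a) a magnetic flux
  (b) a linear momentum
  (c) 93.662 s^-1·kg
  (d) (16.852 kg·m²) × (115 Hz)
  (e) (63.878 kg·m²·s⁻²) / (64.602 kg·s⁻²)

Reference: [kg] · [m²·s⁻¹] = kg·m²·s⁻¹.
Each option:
  (a) [magnetic flux] = kg·m²·s⁻²·A⁻¹
  (b) [linear momentum] = kg·m·s⁻¹
  (c) kg·s⁻¹
  (d) [kg·m²] · [s⁻¹] = kg·m²·s⁻¹  ← same
  (e) [kg·m²·s⁻²] / [kg·s⁻²] = m²
Only (d) matches kg·m²·s⁻¹.

(d)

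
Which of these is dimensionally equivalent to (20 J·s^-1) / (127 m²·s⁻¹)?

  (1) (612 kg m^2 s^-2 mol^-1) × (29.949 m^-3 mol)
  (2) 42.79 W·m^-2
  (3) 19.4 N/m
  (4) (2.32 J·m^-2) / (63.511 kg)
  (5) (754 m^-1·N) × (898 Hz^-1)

(3)

Reference: [kg·m²·s⁻³] / [m²·s⁻¹] = kg·s⁻².
Each option:
  (1) [kg·m²·s⁻²·mol⁻¹] · [m⁻³·mol] = kg·m⁻¹·s⁻²
  (2) W·m⁻² = J·s⁻¹·m⁻² = kg·s⁻³
  (3) N·m⁻¹ = kg·m·s⁻²·m⁻¹ = kg·s⁻²  ← same
  (4) [kg·s⁻²] / [kg] = s⁻²
  (5) [kg·s⁻²] · [s] = kg·s⁻¹
Only (3) matches kg·s⁻².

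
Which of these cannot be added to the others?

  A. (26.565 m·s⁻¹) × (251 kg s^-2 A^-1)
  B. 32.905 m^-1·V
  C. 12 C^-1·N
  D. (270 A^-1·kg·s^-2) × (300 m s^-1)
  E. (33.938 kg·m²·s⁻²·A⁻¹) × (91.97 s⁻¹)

Dimensions:
  A. [m·s⁻¹] · [kg·s⁻²·A⁻¹] = kg·m·s⁻³·A⁻¹
  B. V·m⁻¹ = J·C⁻¹·m⁻¹ = kg·m·s⁻³·A⁻¹
  C. N·C⁻¹ = kg·m·s⁻²·(s·A)⁻¹ = kg·m·s⁻³·A⁻¹
  D. [kg·s⁻²·A⁻¹] · [m·s⁻¹] = kg·m·s⁻³·A⁻¹
  E. [kg·m²·s⁻²·A⁻¹] · [s⁻¹] = kg·m²·s⁻³·A⁻¹
All reduce to kg·m·s⁻³·A⁻¹ except E., which is kg·m²·s⁻³·A⁻¹.

E.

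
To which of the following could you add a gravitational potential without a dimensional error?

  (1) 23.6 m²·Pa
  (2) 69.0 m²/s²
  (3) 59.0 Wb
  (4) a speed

Reference: [gravitational potential] = m²·s⁻².
Each option:
  (1) Pa·m² = N·m⁻²·m² = kg·m·s⁻²
  (2) m²·s⁻²  ← same
  (3) Wb = V·s = kg·m²·s⁻²·A⁻¹
  (4) [speed] = m·s⁻¹
Only (2) matches m²·s⁻².

(2)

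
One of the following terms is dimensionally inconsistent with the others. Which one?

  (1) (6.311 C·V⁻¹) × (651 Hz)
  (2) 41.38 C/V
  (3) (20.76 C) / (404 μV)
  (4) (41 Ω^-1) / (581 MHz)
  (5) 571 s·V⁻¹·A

(1)

Dimensions:
  (1) [kg⁻¹·m⁻²·s⁴·A²] · [s⁻¹] = kg⁻¹·m⁻²·s³·A²
  (2) C·V⁻¹ = s·A·(J·C⁻¹)⁻¹ = kg⁻¹·m⁻²·s⁴·A²
  (3) [s·A] / [kg·m²·s⁻³·A⁻¹] = kg⁻¹·m⁻²·s⁴·A²
  (4) [kg⁻¹·m⁻²·s³·A²] / [s⁻¹] = kg⁻¹·m⁻²·s⁴·A²
  (5) A·s·V⁻¹ = A·s·(J·C⁻¹)⁻¹ = kg⁻¹·m⁻²·s⁴·A²
All reduce to kg⁻¹·m⁻²·s⁴·A² except (1), which is kg⁻¹·m⁻²·s³·A².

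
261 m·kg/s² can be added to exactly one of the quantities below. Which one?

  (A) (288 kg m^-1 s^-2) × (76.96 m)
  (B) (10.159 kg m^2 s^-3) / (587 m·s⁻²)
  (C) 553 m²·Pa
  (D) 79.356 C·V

(C)

Reference: kg·m·s⁻².
Each option:
  (A) [kg·m⁻¹·s⁻²] · [m] = kg·s⁻²
  (B) [kg·m²·s⁻³] / [m·s⁻²] = kg·m·s⁻¹
  (C) Pa·m² = N·m⁻²·m² = kg·m·s⁻²  ← same
  (D) C·V = s·A·J·C⁻¹ = kg·m²·s⁻²
Only (C) matches kg·m·s⁻².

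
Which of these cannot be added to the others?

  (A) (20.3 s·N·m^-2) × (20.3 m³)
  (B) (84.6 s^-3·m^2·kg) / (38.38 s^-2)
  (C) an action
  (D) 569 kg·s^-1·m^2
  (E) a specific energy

(E)

Work out the base dimensions of each:
  (A) [kg·m⁻¹·s⁻¹] · [m³] = kg·m²·s⁻¹
  (B) [kg·m²·s⁻³] / [s⁻²] = kg·m²·s⁻¹
  (C) [action] = kg·m²·s⁻¹
  (D) kg·m²·s⁻¹
  (E) [specific energy] = m²·s⁻²
All reduce to kg·m²·s⁻¹ except (E), which is m²·s⁻².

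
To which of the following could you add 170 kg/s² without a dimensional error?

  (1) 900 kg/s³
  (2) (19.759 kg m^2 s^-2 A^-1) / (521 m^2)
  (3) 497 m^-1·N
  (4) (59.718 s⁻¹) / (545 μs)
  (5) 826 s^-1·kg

Reference: kg·s⁻².
Each option:
  (1) kg·s⁻³
  (2) [kg·m²·s⁻²·A⁻¹] / [m²] = kg·s⁻²·A⁻¹
  (3) N·m⁻¹ = kg·m·s⁻²·m⁻¹ = kg·s⁻²  ← same
  (4) [s⁻¹] / [s] = s⁻²
  (5) kg·s⁻¹
Only (3) matches kg·s⁻².

(3)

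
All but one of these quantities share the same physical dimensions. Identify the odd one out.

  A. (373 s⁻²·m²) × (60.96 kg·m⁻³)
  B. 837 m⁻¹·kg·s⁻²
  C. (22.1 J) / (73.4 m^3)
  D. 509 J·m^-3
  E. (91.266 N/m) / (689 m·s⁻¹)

Work out the base dimensions of each:
  A. [m²·s⁻²] · [kg·m⁻³] = kg·m⁻¹·s⁻²
  B. kg·m⁻¹·s⁻²
  C. [kg·m²·s⁻²] / [m³] = kg·m⁻¹·s⁻²
  D. J·m⁻³ = N·m·m⁻³ = kg·m⁻¹·s⁻²
  E. [kg·s⁻²] / [m·s⁻¹] = kg·m⁻¹·s⁻¹
All reduce to kg·m⁻¹·s⁻² except E., which is kg·m⁻¹·s⁻¹.

E.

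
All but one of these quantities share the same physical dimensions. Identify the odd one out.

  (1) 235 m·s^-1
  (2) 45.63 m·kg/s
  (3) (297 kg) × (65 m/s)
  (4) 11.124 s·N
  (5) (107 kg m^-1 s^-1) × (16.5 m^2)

In SI base units:
  (1) m·s⁻¹
  (2) kg·m·s⁻¹
  (3) [kg] · [m·s⁻¹] = kg·m·s⁻¹
  (4) N·s = kg·m·s⁻²·s = kg·m·s⁻¹
  (5) [kg·m⁻¹·s⁻¹] · [m²] = kg·m·s⁻¹
All reduce to kg·m·s⁻¹ except (1), which is m·s⁻¹.

(1)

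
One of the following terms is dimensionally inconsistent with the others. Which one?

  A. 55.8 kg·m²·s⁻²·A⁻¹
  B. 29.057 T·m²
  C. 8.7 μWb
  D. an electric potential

Dimensions:
  A. kg·m²·s⁻²·A⁻¹
  B. T·m² = Wb·m⁻²·m² = kg·m²·s⁻²·A⁻¹
  C. Wb = V·s = kg·m²·s⁻²·A⁻¹
  D. [electric potential] = kg·m²·s⁻³·A⁻¹
All reduce to kg·m²·s⁻²·A⁻¹ except D., which is kg·m²·s⁻³·A⁻¹.

D.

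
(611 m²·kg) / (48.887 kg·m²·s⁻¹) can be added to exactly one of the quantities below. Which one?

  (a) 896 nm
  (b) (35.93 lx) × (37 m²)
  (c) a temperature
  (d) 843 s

(d)

Reference: [kg·m²] / [kg·m²·s⁻¹] = s.
Each option:
  (a) m
  (b) [m⁻²·cd] · [m²] = cd
  (c) [temperature] = K
  (d) s  ← same
Only (d) matches s.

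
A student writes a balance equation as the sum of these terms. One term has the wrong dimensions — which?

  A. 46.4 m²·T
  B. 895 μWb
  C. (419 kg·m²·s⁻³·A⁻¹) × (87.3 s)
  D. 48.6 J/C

D.

In SI base units:
  A. T·m² = Wb·m⁻²·m² = kg·m²·s⁻²·A⁻¹
  B. Wb = V·s = kg·m²·s⁻²·A⁻¹
  C. [kg·m²·s⁻³·A⁻¹] · [s] = kg·m²·s⁻²·A⁻¹
  D. J·C⁻¹ = N·m·(s·A)⁻¹ = kg·m²·s⁻³·A⁻¹
All reduce to kg·m²·s⁻²·A⁻¹ except D., which is kg·m²·s⁻³·A⁻¹.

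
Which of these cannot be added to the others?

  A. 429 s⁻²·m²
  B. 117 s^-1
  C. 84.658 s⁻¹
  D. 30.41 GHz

A.

Expand each in SI base units:
  A. m²·s⁻²
  B. s⁻¹
  C. s⁻¹
  D. Hz = s⁻¹
All reduce to s⁻¹ except A., which is m²·s⁻².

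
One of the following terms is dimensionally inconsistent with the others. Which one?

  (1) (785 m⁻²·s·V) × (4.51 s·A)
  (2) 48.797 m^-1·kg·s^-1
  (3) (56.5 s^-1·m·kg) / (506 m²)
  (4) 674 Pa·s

(1)

In SI base units:
  (1) [kg·s⁻²·A⁻¹] · [s·A] = kg·s⁻¹
  (2) kg·m⁻¹·s⁻¹
  (3) [kg·m·s⁻¹] / [m²] = kg·m⁻¹·s⁻¹
  (4) Pa·s = N·m⁻²·s = kg·m⁻¹·s⁻¹
All reduce to kg·m⁻¹·s⁻¹ except (1), which is kg·s⁻¹.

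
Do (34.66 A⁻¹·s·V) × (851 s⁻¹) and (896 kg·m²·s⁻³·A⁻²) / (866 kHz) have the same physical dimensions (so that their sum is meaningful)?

In SI base units:
  (34.66 A⁻¹·s·V) × (851 s⁻¹):  [kg·m²·s⁻²·A⁻²] · [s⁻¹] = kg·m²·s⁻³·A⁻²
  (896 kg·m²·s⁻³·A⁻²) / (866 kHz):  [kg·m²·s⁻³·A⁻²] / [s⁻¹] = kg·m²·s⁻²·A⁻²
kg·m²·s⁻³·A⁻² ≠ kg·m²·s⁻²·A⁻², so they cannot be added.

No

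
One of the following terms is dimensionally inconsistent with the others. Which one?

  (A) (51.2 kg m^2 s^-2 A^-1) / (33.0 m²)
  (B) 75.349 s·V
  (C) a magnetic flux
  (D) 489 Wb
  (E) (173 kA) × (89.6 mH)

Expand each in SI base units:
  (A) [kg·m²·s⁻²·A⁻¹] / [m²] = kg·s⁻²·A⁻¹
  (B) V·s = J·C⁻¹·s = kg·m²·s⁻²·A⁻¹
  (C) [magnetic flux] = kg·m²·s⁻²·A⁻¹
  (D) Wb = V·s = kg·m²·s⁻²·A⁻¹
  (E) [A] · [kg·m²·s⁻²·A⁻²] = kg·m²·s⁻²·A⁻¹
All reduce to kg·m²·s⁻²·A⁻¹ except (A), which is kg·s⁻²·A⁻¹.

(A)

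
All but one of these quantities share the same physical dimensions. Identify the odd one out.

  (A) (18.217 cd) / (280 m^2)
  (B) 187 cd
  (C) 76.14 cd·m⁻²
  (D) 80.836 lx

Dimensions:
  (A) [cd] / [m²] = m⁻²·cd
  (B) cd
  (C) cd·m⁻² = m⁻²·cd
  (D) lx = lm·m⁻² = m⁻²·cd
All reduce to m⁻²·cd except (B), which is cd.

(B)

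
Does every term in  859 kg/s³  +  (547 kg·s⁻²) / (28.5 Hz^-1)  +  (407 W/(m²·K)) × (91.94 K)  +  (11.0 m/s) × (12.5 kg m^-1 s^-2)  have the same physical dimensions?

Reduce each to base SI dimensions:
  859 kg/s³:  kg·s⁻³
  (547 kg·s⁻²) / (28.5 Hz^-1):  [kg·s⁻²] / [s] = kg·s⁻³
  (407 W/(m²·K)) × (91.94 K):  [kg·s⁻³·K⁻¹] · [K] = kg·s⁻³
  (11.0 m/s) × (12.5 kg m^-1 s^-2):  [m·s⁻¹] · [kg·m⁻¹·s⁻²] = kg·s⁻³
Every term reduces to kg·s⁻³.

Yes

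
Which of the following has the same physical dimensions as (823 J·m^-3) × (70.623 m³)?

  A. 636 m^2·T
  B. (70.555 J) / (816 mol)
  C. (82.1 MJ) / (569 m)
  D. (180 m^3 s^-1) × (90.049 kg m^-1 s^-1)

Reference: [kg·m⁻¹·s⁻²] · [m³] = kg·m²·s⁻².
Each option:
  A. T·m² = Wb·m⁻²·m² = kg·m²·s⁻²·A⁻¹
  B. [kg·m²·s⁻²] / [mol] = kg·m²·s⁻²·mol⁻¹
  C. [kg·m²·s⁻²] / [m] = kg·m·s⁻²
  D. [m³·s⁻¹] · [kg·m⁻¹·s⁻¹] = kg·m²·s⁻²  ← same
Only D. matches kg·m²·s⁻².

D.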